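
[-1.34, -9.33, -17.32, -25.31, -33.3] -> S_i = -1.34 + -7.99*i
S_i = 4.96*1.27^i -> [4.96, 6.3, 8.0, 10.16, 12.9]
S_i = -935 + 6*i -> [-935, -929, -923, -917, -911]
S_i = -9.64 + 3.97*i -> [-9.64, -5.67, -1.7, 2.27, 6.24]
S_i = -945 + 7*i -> [-945, -938, -931, -924, -917]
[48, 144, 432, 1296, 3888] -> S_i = 48*3^i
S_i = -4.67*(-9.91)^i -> [-4.67, 46.28, -458.63, 4545.04, -45041.36]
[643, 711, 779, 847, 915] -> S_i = 643 + 68*i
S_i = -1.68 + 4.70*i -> [-1.68, 3.02, 7.72, 12.42, 17.12]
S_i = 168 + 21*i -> [168, 189, 210, 231, 252]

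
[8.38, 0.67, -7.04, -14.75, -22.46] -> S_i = 8.38 + -7.71*i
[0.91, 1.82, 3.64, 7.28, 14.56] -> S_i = 0.91*2.00^i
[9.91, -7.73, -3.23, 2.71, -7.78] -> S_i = Random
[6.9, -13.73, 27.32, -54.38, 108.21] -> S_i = 6.90*(-1.99)^i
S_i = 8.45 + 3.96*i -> [8.45, 12.41, 16.37, 20.33, 24.29]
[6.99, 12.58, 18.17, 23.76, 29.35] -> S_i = 6.99 + 5.59*i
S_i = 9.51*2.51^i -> [9.51, 23.87, 59.91, 150.38, 377.46]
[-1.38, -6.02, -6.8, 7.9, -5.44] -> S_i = Random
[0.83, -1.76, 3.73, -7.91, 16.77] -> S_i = 0.83*(-2.12)^i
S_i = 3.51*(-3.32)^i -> [3.51, -11.65, 38.69, -128.45, 426.44]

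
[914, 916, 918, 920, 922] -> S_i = 914 + 2*i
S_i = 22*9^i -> [22, 198, 1782, 16038, 144342]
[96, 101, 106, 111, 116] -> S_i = 96 + 5*i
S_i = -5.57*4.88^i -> [-5.57, -27.18, -132.65, -647.31, -3158.89]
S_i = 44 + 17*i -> [44, 61, 78, 95, 112]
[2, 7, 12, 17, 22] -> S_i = 2 + 5*i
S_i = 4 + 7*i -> [4, 11, 18, 25, 32]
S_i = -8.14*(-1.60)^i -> [-8.14, 13.02, -20.84, 33.34, -53.35]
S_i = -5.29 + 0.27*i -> [-5.29, -5.02, -4.75, -4.48, -4.21]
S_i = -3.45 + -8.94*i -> [-3.45, -12.39, -21.33, -30.27, -39.21]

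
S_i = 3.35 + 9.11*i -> [3.35, 12.46, 21.57, 30.68, 39.79]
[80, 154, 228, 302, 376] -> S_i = 80 + 74*i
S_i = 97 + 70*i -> [97, 167, 237, 307, 377]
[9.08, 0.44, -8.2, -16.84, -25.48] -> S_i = 9.08 + -8.64*i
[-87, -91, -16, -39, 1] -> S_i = Random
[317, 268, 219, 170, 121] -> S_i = 317 + -49*i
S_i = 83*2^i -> [83, 166, 332, 664, 1328]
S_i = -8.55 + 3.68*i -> [-8.55, -4.87, -1.19, 2.49, 6.17]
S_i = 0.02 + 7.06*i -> [0.02, 7.08, 14.14, 21.2, 28.26]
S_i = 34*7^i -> [34, 238, 1666, 11662, 81634]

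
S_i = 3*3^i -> [3, 9, 27, 81, 243]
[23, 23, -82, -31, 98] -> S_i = Random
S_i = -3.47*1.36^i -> [-3.47, -4.72, -6.42, -8.73, -11.87]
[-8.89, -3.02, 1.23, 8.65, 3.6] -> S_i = Random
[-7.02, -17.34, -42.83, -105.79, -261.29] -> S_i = -7.02*2.47^i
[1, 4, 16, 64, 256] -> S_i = 1*4^i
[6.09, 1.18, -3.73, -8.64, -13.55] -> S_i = 6.09 + -4.91*i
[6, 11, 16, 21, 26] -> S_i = 6 + 5*i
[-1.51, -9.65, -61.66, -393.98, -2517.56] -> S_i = -1.51*6.39^i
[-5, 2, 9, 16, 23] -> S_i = -5 + 7*i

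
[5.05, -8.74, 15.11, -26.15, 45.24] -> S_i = 5.05*(-1.73)^i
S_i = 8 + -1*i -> [8, 7, 6, 5, 4]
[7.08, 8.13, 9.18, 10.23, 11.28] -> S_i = 7.08 + 1.05*i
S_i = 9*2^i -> [9, 18, 36, 72, 144]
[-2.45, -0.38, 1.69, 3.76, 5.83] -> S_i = -2.45 + 2.07*i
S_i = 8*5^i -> [8, 40, 200, 1000, 5000]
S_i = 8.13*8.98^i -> [8.13, 73.01, 655.61, 5887.35, 52868.37]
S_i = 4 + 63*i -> [4, 67, 130, 193, 256]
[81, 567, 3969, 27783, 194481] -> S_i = 81*7^i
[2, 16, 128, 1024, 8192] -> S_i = 2*8^i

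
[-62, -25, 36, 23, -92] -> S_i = Random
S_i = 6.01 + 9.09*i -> [6.01, 15.1, 24.19, 33.28, 42.37]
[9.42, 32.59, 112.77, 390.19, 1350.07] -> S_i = 9.42*3.46^i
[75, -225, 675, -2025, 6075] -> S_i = 75*-3^i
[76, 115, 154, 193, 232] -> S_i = 76 + 39*i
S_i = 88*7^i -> [88, 616, 4312, 30184, 211288]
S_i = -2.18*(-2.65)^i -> [-2.18, 5.78, -15.31, 40.57, -107.51]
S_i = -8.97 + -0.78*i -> [-8.97, -9.75, -10.53, -11.31, -12.09]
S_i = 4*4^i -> [4, 16, 64, 256, 1024]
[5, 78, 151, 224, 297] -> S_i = 5 + 73*i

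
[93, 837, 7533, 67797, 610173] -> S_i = 93*9^i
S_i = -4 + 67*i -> [-4, 63, 130, 197, 264]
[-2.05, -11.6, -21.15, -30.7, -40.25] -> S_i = -2.05 + -9.55*i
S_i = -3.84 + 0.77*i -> [-3.84, -3.07, -2.3, -1.53, -0.76]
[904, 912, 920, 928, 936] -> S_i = 904 + 8*i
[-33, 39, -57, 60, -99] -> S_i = Random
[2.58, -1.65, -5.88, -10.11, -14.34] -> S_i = 2.58 + -4.23*i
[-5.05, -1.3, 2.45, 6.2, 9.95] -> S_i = -5.05 + 3.75*i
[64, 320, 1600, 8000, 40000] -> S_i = 64*5^i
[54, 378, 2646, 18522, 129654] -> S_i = 54*7^i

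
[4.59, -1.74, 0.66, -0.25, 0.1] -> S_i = 4.59*(-0.38)^i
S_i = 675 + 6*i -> [675, 681, 687, 693, 699]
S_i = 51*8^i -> [51, 408, 3264, 26112, 208896]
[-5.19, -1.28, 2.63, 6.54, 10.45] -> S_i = -5.19 + 3.91*i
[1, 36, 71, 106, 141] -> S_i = 1 + 35*i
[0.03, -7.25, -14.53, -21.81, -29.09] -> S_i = 0.03 + -7.28*i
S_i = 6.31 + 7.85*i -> [6.31, 14.16, 22.01, 29.86, 37.71]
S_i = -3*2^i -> [-3, -6, -12, -24, -48]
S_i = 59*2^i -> [59, 118, 236, 472, 944]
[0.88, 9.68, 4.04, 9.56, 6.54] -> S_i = Random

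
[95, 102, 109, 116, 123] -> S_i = 95 + 7*i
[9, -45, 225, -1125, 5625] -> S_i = 9*-5^i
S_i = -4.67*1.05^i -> [-4.67, -4.9, -5.15, -5.41, -5.68]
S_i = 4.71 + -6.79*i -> [4.71, -2.08, -8.87, -15.66, -22.45]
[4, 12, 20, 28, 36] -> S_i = 4 + 8*i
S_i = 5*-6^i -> [5, -30, 180, -1080, 6480]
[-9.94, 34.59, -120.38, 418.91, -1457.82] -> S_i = -9.94*(-3.48)^i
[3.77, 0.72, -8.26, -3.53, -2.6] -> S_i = Random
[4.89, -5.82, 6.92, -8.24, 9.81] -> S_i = 4.89*(-1.19)^i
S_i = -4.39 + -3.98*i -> [-4.39, -8.37, -12.35, -16.33, -20.31]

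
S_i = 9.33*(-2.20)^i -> [9.33, -20.53, 45.16, -99.35, 218.56]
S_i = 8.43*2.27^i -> [8.43, 19.14, 43.44, 98.61, 223.84]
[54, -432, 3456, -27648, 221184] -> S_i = 54*-8^i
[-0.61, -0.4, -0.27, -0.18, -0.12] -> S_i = -0.61*0.66^i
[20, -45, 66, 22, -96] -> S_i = Random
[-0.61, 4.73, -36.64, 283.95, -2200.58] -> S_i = -0.61*(-7.75)^i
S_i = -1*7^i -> [-1, -7, -49, -343, -2401]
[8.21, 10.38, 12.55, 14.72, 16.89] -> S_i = 8.21 + 2.17*i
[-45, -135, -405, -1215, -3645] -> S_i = -45*3^i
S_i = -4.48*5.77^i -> [-4.48, -25.85, -149.15, -860.61, -4965.71]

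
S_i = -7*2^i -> [-7, -14, -28, -56, -112]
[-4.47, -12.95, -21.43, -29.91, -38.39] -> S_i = -4.47 + -8.48*i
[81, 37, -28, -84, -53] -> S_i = Random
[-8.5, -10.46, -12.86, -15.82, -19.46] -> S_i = -8.50*1.23^i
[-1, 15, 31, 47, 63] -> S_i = -1 + 16*i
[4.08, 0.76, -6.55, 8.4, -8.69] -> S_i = Random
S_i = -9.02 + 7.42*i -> [-9.02, -1.6, 5.82, 13.24, 20.66]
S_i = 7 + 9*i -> [7, 16, 25, 34, 43]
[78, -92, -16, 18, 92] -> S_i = Random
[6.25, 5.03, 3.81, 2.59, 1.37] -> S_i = 6.25 + -1.22*i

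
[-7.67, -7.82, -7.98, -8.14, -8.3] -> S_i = -7.67*1.02^i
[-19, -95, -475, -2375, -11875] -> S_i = -19*5^i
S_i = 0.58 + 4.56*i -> [0.58, 5.14, 9.7, 14.26, 18.82]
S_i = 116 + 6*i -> [116, 122, 128, 134, 140]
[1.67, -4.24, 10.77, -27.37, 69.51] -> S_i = 1.67*(-2.54)^i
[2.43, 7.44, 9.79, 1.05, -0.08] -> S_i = Random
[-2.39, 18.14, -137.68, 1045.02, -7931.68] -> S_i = -2.39*(-7.59)^i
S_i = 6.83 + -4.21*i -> [6.83, 2.62, -1.59, -5.8, -10.01]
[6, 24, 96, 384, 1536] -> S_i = 6*4^i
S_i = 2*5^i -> [2, 10, 50, 250, 1250]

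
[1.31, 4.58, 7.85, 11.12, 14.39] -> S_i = 1.31 + 3.27*i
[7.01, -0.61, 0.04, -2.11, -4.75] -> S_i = Random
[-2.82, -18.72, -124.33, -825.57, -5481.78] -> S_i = -2.82*6.64^i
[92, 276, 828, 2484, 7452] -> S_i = 92*3^i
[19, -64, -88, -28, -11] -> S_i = Random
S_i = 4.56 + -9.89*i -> [4.56, -5.33, -15.22, -25.11, -35.0]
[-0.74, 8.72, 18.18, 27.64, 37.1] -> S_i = -0.74 + 9.46*i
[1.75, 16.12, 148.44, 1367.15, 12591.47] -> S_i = 1.75*9.21^i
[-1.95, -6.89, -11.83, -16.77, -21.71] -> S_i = -1.95 + -4.94*i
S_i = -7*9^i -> [-7, -63, -567, -5103, -45927]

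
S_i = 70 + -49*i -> [70, 21, -28, -77, -126]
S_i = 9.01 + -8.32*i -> [9.01, 0.69, -7.63, -15.95, -24.27]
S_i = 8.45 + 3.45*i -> [8.45, 11.9, 15.35, 18.8, 22.25]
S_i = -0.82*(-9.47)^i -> [-0.82, 7.77, -73.54, 696.41, -6594.98]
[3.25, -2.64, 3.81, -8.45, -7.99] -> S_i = Random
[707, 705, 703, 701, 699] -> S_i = 707 + -2*i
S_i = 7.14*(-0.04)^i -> [7.14, -0.29, 0.01, -0.0, 0.0]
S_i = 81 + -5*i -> [81, 76, 71, 66, 61]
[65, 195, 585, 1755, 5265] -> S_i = 65*3^i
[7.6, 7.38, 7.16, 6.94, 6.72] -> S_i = 7.60 + -0.22*i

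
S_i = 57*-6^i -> [57, -342, 2052, -12312, 73872]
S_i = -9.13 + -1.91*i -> [-9.13, -11.04, -12.95, -14.86, -16.77]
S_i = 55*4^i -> [55, 220, 880, 3520, 14080]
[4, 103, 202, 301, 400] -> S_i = 4 + 99*i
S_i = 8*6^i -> [8, 48, 288, 1728, 10368]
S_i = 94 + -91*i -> [94, 3, -88, -179, -270]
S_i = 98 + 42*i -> [98, 140, 182, 224, 266]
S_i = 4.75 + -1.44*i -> [4.75, 3.31, 1.87, 0.43, -1.01]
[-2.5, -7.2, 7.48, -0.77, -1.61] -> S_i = Random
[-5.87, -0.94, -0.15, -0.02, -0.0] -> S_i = -5.87*0.16^i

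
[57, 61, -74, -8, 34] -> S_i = Random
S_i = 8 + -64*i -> [8, -56, -120, -184, -248]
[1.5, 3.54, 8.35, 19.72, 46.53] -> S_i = 1.50*2.36^i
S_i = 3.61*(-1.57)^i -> [3.61, -5.67, 8.9, -13.97, 21.93]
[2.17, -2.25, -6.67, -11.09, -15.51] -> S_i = 2.17 + -4.42*i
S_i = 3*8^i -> [3, 24, 192, 1536, 12288]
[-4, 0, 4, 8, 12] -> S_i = -4 + 4*i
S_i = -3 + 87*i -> [-3, 84, 171, 258, 345]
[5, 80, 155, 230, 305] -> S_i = 5 + 75*i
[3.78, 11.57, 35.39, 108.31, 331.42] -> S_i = 3.78*3.06^i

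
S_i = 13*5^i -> [13, 65, 325, 1625, 8125]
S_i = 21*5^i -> [21, 105, 525, 2625, 13125]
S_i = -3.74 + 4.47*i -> [-3.74, 0.73, 5.2, 9.67, 14.14]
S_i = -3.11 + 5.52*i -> [-3.11, 2.41, 7.93, 13.45, 18.97]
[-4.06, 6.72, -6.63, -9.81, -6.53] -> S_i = Random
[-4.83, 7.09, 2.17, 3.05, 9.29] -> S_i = Random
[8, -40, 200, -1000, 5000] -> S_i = 8*-5^i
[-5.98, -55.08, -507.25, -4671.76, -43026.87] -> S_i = -5.98*9.21^i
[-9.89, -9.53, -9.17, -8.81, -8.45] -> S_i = -9.89 + 0.36*i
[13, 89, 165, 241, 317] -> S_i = 13 + 76*i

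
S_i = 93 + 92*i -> [93, 185, 277, 369, 461]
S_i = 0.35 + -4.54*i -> [0.35, -4.19, -8.73, -13.27, -17.81]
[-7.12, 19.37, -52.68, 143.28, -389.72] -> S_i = -7.12*(-2.72)^i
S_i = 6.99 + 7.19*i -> [6.99, 14.18, 21.37, 28.56, 35.75]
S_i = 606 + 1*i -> [606, 607, 608, 609, 610]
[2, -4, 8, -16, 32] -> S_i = 2*-2^i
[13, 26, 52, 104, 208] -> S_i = 13*2^i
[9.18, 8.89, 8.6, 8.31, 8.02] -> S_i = 9.18 + -0.29*i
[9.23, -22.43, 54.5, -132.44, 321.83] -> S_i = 9.23*(-2.43)^i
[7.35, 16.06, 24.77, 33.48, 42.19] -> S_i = 7.35 + 8.71*i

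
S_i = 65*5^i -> [65, 325, 1625, 8125, 40625]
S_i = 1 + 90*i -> [1, 91, 181, 271, 361]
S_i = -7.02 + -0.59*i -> [-7.02, -7.61, -8.2, -8.79, -9.38]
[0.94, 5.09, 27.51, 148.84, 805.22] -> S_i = 0.94*5.41^i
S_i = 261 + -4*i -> [261, 257, 253, 249, 245]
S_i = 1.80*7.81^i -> [1.8, 14.06, 109.79, 857.48, 6696.94]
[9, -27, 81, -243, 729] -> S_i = 9*-3^i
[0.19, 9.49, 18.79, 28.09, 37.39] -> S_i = 0.19 + 9.30*i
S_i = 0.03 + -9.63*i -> [0.03, -9.6, -19.23, -28.86, -38.49]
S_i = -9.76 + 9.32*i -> [-9.76, -0.44, 8.88, 18.2, 27.52]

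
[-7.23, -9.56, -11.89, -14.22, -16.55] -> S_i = -7.23 + -2.33*i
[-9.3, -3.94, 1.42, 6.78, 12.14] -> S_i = -9.30 + 5.36*i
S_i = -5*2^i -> [-5, -10, -20, -40, -80]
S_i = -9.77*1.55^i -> [-9.77, -15.14, -23.47, -36.38, -56.39]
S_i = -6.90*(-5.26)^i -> [-6.9, 36.29, -190.91, 1004.17, -5281.92]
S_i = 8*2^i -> [8, 16, 32, 64, 128]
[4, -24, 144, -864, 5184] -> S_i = 4*-6^i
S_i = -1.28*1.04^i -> [-1.28, -1.33, -1.38, -1.44, -1.5]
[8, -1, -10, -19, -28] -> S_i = 8 + -9*i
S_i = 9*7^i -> [9, 63, 441, 3087, 21609]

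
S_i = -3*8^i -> [-3, -24, -192, -1536, -12288]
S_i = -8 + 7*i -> [-8, -1, 6, 13, 20]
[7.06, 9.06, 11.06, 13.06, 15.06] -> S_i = 7.06 + 2.00*i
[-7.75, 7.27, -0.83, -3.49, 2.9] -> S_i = Random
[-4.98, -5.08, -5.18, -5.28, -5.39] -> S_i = -4.98*1.02^i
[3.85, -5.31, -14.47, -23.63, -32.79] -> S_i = 3.85 + -9.16*i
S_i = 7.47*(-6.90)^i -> [7.47, -51.54, 355.65, -2453.96, 16932.34]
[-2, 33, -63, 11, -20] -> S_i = Random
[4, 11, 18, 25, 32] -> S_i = 4 + 7*i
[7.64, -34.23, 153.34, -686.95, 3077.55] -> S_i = 7.64*(-4.48)^i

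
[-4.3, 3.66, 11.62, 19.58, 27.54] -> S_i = -4.30 + 7.96*i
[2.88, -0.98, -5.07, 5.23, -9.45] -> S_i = Random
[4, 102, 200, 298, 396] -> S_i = 4 + 98*i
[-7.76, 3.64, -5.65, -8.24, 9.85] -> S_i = Random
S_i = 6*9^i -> [6, 54, 486, 4374, 39366]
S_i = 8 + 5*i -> [8, 13, 18, 23, 28]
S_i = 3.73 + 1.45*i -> [3.73, 5.18, 6.63, 8.08, 9.53]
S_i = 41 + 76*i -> [41, 117, 193, 269, 345]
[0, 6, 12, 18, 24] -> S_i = 0 + 6*i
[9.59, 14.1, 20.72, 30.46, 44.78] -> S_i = 9.59*1.47^i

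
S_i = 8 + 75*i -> [8, 83, 158, 233, 308]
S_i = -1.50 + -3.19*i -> [-1.5, -4.69, -7.88, -11.07, -14.26]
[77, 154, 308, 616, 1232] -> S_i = 77*2^i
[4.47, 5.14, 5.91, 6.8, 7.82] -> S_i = 4.47*1.15^i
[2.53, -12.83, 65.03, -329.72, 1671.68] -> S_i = 2.53*(-5.07)^i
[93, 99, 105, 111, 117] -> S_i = 93 + 6*i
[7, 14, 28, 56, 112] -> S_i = 7*2^i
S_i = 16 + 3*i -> [16, 19, 22, 25, 28]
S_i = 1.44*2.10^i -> [1.44, 3.02, 6.35, 13.34, 28.01]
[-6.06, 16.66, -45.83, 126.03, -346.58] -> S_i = -6.06*(-2.75)^i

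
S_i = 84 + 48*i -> [84, 132, 180, 228, 276]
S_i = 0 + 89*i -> [0, 89, 178, 267, 356]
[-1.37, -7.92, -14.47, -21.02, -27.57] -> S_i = -1.37 + -6.55*i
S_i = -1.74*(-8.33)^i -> [-1.74, 14.49, -120.74, 1005.74, -8377.79]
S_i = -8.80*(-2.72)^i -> [-8.8, 23.94, -65.11, 177.09, -481.68]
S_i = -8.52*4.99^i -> [-8.52, -42.51, -212.15, -1058.62, -5282.53]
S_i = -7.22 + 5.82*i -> [-7.22, -1.4, 4.42, 10.24, 16.06]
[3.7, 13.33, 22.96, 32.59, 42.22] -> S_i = 3.70 + 9.63*i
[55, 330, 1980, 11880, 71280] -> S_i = 55*6^i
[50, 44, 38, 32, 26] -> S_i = 50 + -6*i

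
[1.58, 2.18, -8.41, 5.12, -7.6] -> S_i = Random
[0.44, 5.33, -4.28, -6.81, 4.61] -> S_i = Random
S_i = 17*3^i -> [17, 51, 153, 459, 1377]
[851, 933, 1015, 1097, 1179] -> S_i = 851 + 82*i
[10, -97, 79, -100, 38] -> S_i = Random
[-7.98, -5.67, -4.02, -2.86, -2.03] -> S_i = -7.98*0.71^i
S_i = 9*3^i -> [9, 27, 81, 243, 729]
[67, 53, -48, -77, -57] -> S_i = Random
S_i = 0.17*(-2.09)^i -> [0.17, -0.36, 0.74, -1.55, 3.24]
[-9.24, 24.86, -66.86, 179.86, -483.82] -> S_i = -9.24*(-2.69)^i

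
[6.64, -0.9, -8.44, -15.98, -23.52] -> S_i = 6.64 + -7.54*i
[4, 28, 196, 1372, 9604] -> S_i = 4*7^i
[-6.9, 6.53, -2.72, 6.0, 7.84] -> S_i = Random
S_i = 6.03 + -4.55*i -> [6.03, 1.48, -3.07, -7.62, -12.17]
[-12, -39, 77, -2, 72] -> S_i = Random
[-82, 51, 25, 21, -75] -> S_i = Random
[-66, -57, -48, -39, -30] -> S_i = -66 + 9*i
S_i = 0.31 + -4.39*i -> [0.31, -4.08, -8.47, -12.86, -17.25]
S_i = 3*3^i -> [3, 9, 27, 81, 243]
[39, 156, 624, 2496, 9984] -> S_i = 39*4^i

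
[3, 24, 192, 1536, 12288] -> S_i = 3*8^i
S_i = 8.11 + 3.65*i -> [8.11, 11.76, 15.41, 19.06, 22.71]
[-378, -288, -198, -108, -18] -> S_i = -378 + 90*i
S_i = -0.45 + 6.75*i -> [-0.45, 6.3, 13.05, 19.8, 26.55]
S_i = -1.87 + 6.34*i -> [-1.87, 4.47, 10.81, 17.15, 23.49]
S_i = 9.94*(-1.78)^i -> [9.94, -17.69, 31.49, -56.06, 99.79]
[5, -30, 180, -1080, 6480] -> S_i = 5*-6^i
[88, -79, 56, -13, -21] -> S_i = Random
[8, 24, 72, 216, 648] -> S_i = 8*3^i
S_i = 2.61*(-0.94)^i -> [2.61, -2.45, 2.31, -2.17, 2.04]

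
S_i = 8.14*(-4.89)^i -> [8.14, -39.8, 194.64, -951.81, 4654.36]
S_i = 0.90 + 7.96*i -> [0.9, 8.86, 16.82, 24.78, 32.74]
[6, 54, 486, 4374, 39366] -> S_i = 6*9^i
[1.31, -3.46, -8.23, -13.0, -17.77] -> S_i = 1.31 + -4.77*i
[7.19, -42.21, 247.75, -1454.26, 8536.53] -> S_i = 7.19*(-5.87)^i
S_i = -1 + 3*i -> [-1, 2, 5, 8, 11]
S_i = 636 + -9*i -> [636, 627, 618, 609, 600]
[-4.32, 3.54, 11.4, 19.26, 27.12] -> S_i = -4.32 + 7.86*i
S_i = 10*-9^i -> [10, -90, 810, -7290, 65610]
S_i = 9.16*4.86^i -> [9.16, 44.52, 216.36, 1051.49, 5110.23]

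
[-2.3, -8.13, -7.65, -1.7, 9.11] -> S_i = Random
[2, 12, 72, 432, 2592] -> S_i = 2*6^i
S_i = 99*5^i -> [99, 495, 2475, 12375, 61875]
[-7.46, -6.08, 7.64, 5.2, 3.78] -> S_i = Random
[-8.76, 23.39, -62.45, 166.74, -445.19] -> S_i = -8.76*(-2.67)^i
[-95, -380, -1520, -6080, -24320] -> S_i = -95*4^i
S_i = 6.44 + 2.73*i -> [6.44, 9.17, 11.9, 14.63, 17.36]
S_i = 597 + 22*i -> [597, 619, 641, 663, 685]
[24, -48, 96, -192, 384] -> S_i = 24*-2^i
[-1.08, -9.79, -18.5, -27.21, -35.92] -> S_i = -1.08 + -8.71*i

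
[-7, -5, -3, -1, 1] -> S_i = -7 + 2*i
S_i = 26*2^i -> [26, 52, 104, 208, 416]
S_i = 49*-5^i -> [49, -245, 1225, -6125, 30625]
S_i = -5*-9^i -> [-5, 45, -405, 3645, -32805]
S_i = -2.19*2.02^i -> [-2.19, -4.42, -8.94, -18.05, -36.46]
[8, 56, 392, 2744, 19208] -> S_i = 8*7^i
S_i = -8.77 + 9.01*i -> [-8.77, 0.24, 9.25, 18.26, 27.27]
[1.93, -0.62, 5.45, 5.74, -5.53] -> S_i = Random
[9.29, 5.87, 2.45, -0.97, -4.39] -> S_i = 9.29 + -3.42*i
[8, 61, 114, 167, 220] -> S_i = 8 + 53*i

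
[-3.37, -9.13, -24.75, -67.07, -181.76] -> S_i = -3.37*2.71^i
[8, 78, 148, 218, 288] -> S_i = 8 + 70*i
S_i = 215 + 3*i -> [215, 218, 221, 224, 227]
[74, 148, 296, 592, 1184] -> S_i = 74*2^i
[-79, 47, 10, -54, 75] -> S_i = Random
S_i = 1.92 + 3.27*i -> [1.92, 5.19, 8.46, 11.73, 15.0]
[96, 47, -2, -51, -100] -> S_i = 96 + -49*i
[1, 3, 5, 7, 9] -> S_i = 1 + 2*i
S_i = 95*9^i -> [95, 855, 7695, 69255, 623295]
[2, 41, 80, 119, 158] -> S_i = 2 + 39*i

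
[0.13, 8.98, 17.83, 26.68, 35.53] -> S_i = 0.13 + 8.85*i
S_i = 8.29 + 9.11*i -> [8.29, 17.4, 26.51, 35.62, 44.73]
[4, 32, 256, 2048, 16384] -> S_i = 4*8^i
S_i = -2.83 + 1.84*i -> [-2.83, -0.99, 0.85, 2.69, 4.53]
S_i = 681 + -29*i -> [681, 652, 623, 594, 565]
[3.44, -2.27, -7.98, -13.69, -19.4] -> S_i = 3.44 + -5.71*i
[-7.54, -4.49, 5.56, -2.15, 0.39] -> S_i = Random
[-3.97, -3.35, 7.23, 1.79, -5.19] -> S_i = Random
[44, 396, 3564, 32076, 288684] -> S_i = 44*9^i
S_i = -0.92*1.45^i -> [-0.92, -1.33, -1.93, -2.8, -4.07]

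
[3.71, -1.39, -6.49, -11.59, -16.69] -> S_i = 3.71 + -5.10*i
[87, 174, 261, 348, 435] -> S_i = 87 + 87*i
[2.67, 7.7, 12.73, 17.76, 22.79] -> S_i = 2.67 + 5.03*i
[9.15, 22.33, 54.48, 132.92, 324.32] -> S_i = 9.15*2.44^i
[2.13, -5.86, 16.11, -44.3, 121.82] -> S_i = 2.13*(-2.75)^i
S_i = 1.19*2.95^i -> [1.19, 3.51, 10.36, 30.55, 90.12]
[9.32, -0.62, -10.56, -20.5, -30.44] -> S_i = 9.32 + -9.94*i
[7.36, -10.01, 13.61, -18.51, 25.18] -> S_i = 7.36*(-1.36)^i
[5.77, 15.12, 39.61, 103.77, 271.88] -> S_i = 5.77*2.62^i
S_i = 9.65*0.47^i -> [9.65, 4.54, 2.13, 1.0, 0.47]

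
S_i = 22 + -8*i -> [22, 14, 6, -2, -10]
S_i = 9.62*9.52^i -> [9.62, 91.58, 871.86, 8300.15, 79017.42]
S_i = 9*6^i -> [9, 54, 324, 1944, 11664]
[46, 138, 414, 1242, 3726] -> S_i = 46*3^i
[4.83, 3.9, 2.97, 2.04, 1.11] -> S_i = 4.83 + -0.93*i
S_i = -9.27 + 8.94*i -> [-9.27, -0.33, 8.61, 17.55, 26.49]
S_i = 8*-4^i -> [8, -32, 128, -512, 2048]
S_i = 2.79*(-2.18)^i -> [2.79, -6.08, 13.26, -28.91, 63.01]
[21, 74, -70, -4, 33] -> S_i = Random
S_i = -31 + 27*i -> [-31, -4, 23, 50, 77]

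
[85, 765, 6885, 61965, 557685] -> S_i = 85*9^i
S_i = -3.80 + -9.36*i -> [-3.8, -13.16, -22.52, -31.88, -41.24]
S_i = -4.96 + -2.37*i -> [-4.96, -7.33, -9.7, -12.07, -14.44]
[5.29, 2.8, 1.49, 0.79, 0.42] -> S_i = 5.29*0.53^i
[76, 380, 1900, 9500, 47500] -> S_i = 76*5^i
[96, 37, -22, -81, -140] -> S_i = 96 + -59*i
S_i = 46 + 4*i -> [46, 50, 54, 58, 62]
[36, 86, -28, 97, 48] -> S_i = Random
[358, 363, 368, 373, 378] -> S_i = 358 + 5*i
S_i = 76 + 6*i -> [76, 82, 88, 94, 100]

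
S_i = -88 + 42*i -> [-88, -46, -4, 38, 80]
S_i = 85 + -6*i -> [85, 79, 73, 67, 61]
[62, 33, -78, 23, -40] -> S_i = Random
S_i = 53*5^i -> [53, 265, 1325, 6625, 33125]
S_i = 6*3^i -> [6, 18, 54, 162, 486]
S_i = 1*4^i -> [1, 4, 16, 64, 256]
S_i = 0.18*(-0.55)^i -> [0.18, -0.1, 0.05, -0.03, 0.02]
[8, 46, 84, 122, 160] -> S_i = 8 + 38*i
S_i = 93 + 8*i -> [93, 101, 109, 117, 125]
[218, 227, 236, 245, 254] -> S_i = 218 + 9*i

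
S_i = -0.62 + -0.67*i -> [-0.62, -1.29, -1.96, -2.63, -3.3]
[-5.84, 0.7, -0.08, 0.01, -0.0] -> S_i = -5.84*(-0.12)^i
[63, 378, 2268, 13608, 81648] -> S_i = 63*6^i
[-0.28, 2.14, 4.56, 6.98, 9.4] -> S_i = -0.28 + 2.42*i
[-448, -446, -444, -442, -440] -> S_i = -448 + 2*i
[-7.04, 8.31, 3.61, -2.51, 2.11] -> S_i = Random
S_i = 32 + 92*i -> [32, 124, 216, 308, 400]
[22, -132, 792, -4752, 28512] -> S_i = 22*-6^i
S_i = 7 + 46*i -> [7, 53, 99, 145, 191]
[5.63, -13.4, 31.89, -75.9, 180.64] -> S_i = 5.63*(-2.38)^i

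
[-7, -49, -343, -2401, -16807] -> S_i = -7*7^i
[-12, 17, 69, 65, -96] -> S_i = Random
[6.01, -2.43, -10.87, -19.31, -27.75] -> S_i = 6.01 + -8.44*i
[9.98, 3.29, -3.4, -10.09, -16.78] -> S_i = 9.98 + -6.69*i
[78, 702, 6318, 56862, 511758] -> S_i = 78*9^i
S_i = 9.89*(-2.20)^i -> [9.89, -21.76, 47.87, -105.31, 231.68]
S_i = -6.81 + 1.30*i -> [-6.81, -5.51, -4.21, -2.91, -1.61]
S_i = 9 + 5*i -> [9, 14, 19, 24, 29]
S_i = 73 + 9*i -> [73, 82, 91, 100, 109]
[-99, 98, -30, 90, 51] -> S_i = Random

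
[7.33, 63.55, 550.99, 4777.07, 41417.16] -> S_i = 7.33*8.67^i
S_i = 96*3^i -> [96, 288, 864, 2592, 7776]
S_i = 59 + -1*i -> [59, 58, 57, 56, 55]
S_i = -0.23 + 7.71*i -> [-0.23, 7.48, 15.19, 22.9, 30.61]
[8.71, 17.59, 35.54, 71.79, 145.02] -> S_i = 8.71*2.02^i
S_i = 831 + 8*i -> [831, 839, 847, 855, 863]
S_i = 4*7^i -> [4, 28, 196, 1372, 9604]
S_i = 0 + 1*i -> [0, 1, 2, 3, 4]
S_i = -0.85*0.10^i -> [-0.85, -0.08, -0.01, -0.0, -0.0]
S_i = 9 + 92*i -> [9, 101, 193, 285, 377]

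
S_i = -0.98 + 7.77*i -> [-0.98, 6.79, 14.56, 22.33, 30.1]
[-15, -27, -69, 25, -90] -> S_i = Random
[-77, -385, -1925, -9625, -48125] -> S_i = -77*5^i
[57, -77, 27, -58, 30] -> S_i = Random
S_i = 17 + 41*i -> [17, 58, 99, 140, 181]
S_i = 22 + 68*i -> [22, 90, 158, 226, 294]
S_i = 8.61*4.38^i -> [8.61, 37.71, 165.18, 723.48, 3168.83]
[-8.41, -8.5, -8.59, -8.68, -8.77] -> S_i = -8.41 + -0.09*i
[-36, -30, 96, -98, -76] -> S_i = Random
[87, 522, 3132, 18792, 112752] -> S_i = 87*6^i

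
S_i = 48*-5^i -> [48, -240, 1200, -6000, 30000]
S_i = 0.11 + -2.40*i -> [0.11, -2.29, -4.69, -7.09, -9.49]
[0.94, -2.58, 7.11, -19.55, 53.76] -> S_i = 0.94*(-2.75)^i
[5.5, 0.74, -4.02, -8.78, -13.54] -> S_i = 5.50 + -4.76*i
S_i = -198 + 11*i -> [-198, -187, -176, -165, -154]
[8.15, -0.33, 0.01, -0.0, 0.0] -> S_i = 8.15*(-0.04)^i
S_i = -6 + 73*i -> [-6, 67, 140, 213, 286]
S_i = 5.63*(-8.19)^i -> [5.63, -46.11, 377.64, -3092.86, 25330.51]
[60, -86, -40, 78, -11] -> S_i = Random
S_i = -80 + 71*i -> [-80, -9, 62, 133, 204]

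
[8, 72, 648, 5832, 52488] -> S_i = 8*9^i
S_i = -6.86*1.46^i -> [-6.86, -10.02, -14.62, -21.35, -31.17]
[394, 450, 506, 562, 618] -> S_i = 394 + 56*i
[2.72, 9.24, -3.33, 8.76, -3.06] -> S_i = Random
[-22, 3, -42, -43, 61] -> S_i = Random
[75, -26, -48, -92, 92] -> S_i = Random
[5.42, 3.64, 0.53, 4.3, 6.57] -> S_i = Random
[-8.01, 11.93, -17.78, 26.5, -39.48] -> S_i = -8.01*(-1.49)^i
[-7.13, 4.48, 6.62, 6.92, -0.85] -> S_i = Random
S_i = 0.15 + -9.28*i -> [0.15, -9.13, -18.41, -27.69, -36.97]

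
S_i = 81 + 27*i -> [81, 108, 135, 162, 189]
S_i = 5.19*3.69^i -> [5.19, 19.15, 70.67, 260.76, 962.22]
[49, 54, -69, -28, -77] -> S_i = Random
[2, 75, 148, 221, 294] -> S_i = 2 + 73*i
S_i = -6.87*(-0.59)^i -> [-6.87, 4.05, -2.39, 1.41, -0.83]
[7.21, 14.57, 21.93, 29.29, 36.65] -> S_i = 7.21 + 7.36*i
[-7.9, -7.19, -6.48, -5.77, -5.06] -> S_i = -7.90 + 0.71*i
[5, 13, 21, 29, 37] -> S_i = 5 + 8*i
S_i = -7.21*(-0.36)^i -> [-7.21, 2.6, -0.93, 0.34, -0.12]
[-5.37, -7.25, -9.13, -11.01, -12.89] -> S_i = -5.37 + -1.88*i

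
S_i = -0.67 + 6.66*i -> [-0.67, 5.99, 12.65, 19.31, 25.97]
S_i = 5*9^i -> [5, 45, 405, 3645, 32805]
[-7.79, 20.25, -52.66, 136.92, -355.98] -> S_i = -7.79*(-2.60)^i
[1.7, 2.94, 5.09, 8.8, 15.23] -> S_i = 1.70*1.73^i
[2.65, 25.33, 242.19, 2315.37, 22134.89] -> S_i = 2.65*9.56^i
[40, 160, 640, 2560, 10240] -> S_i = 40*4^i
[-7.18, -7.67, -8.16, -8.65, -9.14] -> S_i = -7.18 + -0.49*i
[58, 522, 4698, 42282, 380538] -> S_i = 58*9^i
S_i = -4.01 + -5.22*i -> [-4.01, -9.23, -14.45, -19.67, -24.89]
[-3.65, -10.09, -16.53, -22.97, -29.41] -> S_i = -3.65 + -6.44*i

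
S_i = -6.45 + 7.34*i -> [-6.45, 0.89, 8.23, 15.57, 22.91]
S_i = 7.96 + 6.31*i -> [7.96, 14.27, 20.58, 26.89, 33.2]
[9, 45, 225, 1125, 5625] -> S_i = 9*5^i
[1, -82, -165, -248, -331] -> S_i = 1 + -83*i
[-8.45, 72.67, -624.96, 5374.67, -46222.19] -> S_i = -8.45*(-8.60)^i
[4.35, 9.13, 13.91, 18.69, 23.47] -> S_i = 4.35 + 4.78*i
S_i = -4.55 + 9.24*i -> [-4.55, 4.69, 13.93, 23.17, 32.41]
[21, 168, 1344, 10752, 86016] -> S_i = 21*8^i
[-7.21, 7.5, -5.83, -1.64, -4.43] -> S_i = Random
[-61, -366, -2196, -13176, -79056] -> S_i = -61*6^i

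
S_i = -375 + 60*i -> [-375, -315, -255, -195, -135]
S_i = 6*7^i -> [6, 42, 294, 2058, 14406]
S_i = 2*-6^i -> [2, -12, 72, -432, 2592]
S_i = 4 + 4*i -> [4, 8, 12, 16, 20]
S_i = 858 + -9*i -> [858, 849, 840, 831, 822]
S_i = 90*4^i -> [90, 360, 1440, 5760, 23040]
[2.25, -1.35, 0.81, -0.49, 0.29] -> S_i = 2.25*(-0.60)^i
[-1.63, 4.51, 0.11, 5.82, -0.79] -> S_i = Random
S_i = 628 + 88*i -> [628, 716, 804, 892, 980]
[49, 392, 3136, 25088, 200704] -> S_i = 49*8^i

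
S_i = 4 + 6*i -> [4, 10, 16, 22, 28]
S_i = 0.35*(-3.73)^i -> [0.35, -1.31, 4.87, -18.16, 67.75]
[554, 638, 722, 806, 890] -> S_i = 554 + 84*i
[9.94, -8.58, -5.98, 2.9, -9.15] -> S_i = Random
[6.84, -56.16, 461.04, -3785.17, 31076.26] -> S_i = 6.84*(-8.21)^i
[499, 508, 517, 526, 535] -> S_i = 499 + 9*i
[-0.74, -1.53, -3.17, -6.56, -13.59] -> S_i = -0.74*2.07^i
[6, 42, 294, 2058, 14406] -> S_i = 6*7^i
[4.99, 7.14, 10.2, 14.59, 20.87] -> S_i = 4.99*1.43^i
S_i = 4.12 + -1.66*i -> [4.12, 2.46, 0.8, -0.86, -2.52]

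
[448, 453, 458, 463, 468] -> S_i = 448 + 5*i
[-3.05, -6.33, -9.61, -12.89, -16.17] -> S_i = -3.05 + -3.28*i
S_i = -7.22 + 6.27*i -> [-7.22, -0.95, 5.32, 11.59, 17.86]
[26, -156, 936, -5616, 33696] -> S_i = 26*-6^i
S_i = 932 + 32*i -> [932, 964, 996, 1028, 1060]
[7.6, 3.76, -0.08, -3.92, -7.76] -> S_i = 7.60 + -3.84*i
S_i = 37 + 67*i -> [37, 104, 171, 238, 305]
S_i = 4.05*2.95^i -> [4.05, 11.95, 35.25, 103.97, 306.72]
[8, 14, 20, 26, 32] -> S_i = 8 + 6*i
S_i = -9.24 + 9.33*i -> [-9.24, 0.09, 9.42, 18.75, 28.08]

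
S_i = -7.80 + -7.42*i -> [-7.8, -15.22, -22.64, -30.06, -37.48]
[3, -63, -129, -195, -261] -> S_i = 3 + -66*i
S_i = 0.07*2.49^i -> [0.07, 0.17, 0.43, 1.08, 2.69]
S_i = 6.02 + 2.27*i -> [6.02, 8.29, 10.56, 12.83, 15.1]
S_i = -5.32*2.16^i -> [-5.32, -11.49, -24.82, -53.61, -115.8]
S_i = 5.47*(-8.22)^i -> [5.47, -44.96, 369.6, -3038.1, 24973.22]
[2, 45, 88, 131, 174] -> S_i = 2 + 43*i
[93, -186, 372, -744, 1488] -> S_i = 93*-2^i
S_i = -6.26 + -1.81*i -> [-6.26, -8.07, -9.88, -11.69, -13.5]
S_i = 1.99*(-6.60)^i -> [1.99, -13.13, 86.68, -572.12, 3775.97]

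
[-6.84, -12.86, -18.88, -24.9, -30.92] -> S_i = -6.84 + -6.02*i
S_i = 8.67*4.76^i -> [8.67, 41.27, 196.44, 935.06, 4450.89]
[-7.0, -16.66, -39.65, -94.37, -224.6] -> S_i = -7.00*2.38^i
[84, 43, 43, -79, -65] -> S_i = Random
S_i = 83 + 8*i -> [83, 91, 99, 107, 115]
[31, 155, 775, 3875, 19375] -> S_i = 31*5^i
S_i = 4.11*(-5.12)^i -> [4.11, -21.04, 107.74, -551.63, 2824.37]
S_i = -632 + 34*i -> [-632, -598, -564, -530, -496]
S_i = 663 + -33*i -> [663, 630, 597, 564, 531]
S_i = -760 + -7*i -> [-760, -767, -774, -781, -788]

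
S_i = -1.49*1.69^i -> [-1.49, -2.52, -4.26, -7.19, -12.15]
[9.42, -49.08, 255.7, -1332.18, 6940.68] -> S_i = 9.42*(-5.21)^i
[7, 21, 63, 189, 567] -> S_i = 7*3^i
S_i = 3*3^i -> [3, 9, 27, 81, 243]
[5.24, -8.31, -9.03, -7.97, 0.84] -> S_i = Random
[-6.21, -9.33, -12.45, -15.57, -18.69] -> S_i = -6.21 + -3.12*i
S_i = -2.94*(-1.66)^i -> [-2.94, 4.88, -8.1, 13.45, -22.32]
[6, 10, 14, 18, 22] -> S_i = 6 + 4*i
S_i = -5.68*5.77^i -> [-5.68, -32.77, -189.1, -1091.13, -6295.81]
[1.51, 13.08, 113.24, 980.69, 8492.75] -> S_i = 1.51*8.66^i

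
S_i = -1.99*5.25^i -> [-1.99, -10.45, -54.85, -287.96, -1511.79]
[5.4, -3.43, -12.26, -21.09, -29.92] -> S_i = 5.40 + -8.83*i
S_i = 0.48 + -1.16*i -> [0.48, -0.68, -1.84, -3.0, -4.16]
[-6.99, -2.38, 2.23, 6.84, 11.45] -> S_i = -6.99 + 4.61*i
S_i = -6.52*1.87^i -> [-6.52, -12.19, -22.8, -42.64, -79.73]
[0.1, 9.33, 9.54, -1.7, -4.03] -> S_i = Random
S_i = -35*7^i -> [-35, -245, -1715, -12005, -84035]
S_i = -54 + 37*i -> [-54, -17, 20, 57, 94]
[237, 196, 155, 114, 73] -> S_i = 237 + -41*i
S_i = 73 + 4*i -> [73, 77, 81, 85, 89]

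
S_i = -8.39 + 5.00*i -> [-8.39, -3.39, 1.61, 6.61, 11.61]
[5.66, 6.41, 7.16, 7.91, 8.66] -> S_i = 5.66 + 0.75*i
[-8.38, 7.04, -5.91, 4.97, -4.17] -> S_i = -8.38*(-0.84)^i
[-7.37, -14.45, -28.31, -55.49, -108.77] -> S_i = -7.37*1.96^i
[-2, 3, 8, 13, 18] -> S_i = -2 + 5*i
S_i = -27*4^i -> [-27, -108, -432, -1728, -6912]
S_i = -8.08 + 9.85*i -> [-8.08, 1.77, 11.62, 21.47, 31.32]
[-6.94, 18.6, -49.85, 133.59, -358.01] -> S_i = -6.94*(-2.68)^i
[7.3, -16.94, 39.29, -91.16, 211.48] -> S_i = 7.30*(-2.32)^i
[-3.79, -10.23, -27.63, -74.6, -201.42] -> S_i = -3.79*2.70^i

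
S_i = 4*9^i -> [4, 36, 324, 2916, 26244]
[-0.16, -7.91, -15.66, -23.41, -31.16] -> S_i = -0.16 + -7.75*i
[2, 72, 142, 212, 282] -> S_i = 2 + 70*i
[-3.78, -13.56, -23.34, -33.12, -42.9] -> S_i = -3.78 + -9.78*i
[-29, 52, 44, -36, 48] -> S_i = Random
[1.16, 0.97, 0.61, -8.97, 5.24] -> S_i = Random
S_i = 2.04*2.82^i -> [2.04, 5.75, 16.22, 45.75, 129.01]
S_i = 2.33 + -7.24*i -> [2.33, -4.91, -12.15, -19.39, -26.63]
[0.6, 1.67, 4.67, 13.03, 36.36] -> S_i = 0.60*2.79^i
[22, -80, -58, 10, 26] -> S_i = Random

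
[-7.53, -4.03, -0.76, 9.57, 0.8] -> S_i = Random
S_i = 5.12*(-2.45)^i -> [5.12, -12.54, 30.73, -75.3, 184.47]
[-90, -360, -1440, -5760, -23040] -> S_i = -90*4^i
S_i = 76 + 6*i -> [76, 82, 88, 94, 100]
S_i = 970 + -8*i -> [970, 962, 954, 946, 938]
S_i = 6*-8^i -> [6, -48, 384, -3072, 24576]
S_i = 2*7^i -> [2, 14, 98, 686, 4802]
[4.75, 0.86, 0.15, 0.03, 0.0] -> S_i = 4.75*0.18^i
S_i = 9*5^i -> [9, 45, 225, 1125, 5625]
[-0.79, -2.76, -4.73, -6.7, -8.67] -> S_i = -0.79 + -1.97*i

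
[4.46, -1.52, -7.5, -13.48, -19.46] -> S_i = 4.46 + -5.98*i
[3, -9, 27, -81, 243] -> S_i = 3*-3^i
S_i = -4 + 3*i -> [-4, -1, 2, 5, 8]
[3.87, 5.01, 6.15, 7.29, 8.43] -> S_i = 3.87 + 1.14*i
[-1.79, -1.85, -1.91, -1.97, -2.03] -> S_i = -1.79 + -0.06*i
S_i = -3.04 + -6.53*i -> [-3.04, -9.57, -16.1, -22.63, -29.16]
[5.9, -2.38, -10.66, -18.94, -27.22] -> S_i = 5.90 + -8.28*i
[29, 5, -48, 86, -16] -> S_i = Random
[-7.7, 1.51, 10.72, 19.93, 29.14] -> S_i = -7.70 + 9.21*i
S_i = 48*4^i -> [48, 192, 768, 3072, 12288]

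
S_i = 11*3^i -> [11, 33, 99, 297, 891]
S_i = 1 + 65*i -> [1, 66, 131, 196, 261]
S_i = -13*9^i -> [-13, -117, -1053, -9477, -85293]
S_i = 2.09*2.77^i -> [2.09, 5.79, 16.04, 44.42, 123.05]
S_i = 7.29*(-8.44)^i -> [7.29, -61.53, 519.29, -4382.83, 36991.11]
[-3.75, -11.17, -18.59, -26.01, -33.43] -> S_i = -3.75 + -7.42*i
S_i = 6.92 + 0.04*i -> [6.92, 6.96, 7.0, 7.04, 7.08]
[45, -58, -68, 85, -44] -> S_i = Random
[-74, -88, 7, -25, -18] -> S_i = Random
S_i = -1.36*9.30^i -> [-1.36, -12.65, -117.63, -1093.93, -10173.51]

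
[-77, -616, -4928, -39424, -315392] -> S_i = -77*8^i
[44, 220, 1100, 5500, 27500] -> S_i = 44*5^i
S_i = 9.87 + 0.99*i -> [9.87, 10.86, 11.85, 12.84, 13.83]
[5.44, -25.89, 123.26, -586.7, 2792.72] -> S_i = 5.44*(-4.76)^i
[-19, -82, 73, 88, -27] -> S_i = Random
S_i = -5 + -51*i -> [-5, -56, -107, -158, -209]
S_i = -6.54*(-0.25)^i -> [-6.54, 1.64, -0.41, 0.1, -0.03]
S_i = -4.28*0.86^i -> [-4.28, -3.68, -3.17, -2.72, -2.34]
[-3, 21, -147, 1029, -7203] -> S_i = -3*-7^i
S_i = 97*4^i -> [97, 388, 1552, 6208, 24832]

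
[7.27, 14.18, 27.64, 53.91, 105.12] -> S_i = 7.27*1.95^i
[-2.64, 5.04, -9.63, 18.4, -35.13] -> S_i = -2.64*(-1.91)^i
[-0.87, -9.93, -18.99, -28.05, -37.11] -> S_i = -0.87 + -9.06*i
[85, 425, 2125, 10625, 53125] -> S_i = 85*5^i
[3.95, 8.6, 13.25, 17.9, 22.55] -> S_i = 3.95 + 4.65*i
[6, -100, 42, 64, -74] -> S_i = Random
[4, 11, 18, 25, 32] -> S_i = 4 + 7*i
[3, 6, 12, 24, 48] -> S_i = 3*2^i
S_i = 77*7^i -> [77, 539, 3773, 26411, 184877]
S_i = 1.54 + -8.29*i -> [1.54, -6.75, -15.04, -23.33, -31.62]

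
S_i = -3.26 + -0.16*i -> [-3.26, -3.42, -3.58, -3.74, -3.9]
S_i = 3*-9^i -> [3, -27, 243, -2187, 19683]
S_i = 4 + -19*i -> [4, -15, -34, -53, -72]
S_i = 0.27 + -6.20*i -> [0.27, -5.93, -12.13, -18.33, -24.53]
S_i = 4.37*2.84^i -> [4.37, 12.41, 35.25, 100.1, 284.29]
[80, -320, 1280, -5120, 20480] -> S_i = 80*-4^i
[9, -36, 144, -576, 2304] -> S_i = 9*-4^i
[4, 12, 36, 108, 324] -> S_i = 4*3^i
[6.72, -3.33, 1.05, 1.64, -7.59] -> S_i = Random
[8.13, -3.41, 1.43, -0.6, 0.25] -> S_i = 8.13*(-0.42)^i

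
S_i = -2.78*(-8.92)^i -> [-2.78, 24.8, -221.19, 1973.06, -17599.66]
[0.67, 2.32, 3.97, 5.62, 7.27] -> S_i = 0.67 + 1.65*i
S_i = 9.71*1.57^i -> [9.71, 15.24, 23.93, 37.58, 59.0]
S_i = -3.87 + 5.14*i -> [-3.87, 1.27, 6.41, 11.55, 16.69]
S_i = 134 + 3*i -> [134, 137, 140, 143, 146]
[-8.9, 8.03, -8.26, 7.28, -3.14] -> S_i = Random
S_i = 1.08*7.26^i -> [1.08, 7.84, 56.92, 413.27, 3000.34]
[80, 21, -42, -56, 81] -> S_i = Random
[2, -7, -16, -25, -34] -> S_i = 2 + -9*i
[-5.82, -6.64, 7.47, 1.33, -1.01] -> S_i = Random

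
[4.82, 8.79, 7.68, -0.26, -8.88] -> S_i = Random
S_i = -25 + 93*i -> [-25, 68, 161, 254, 347]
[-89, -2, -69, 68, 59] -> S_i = Random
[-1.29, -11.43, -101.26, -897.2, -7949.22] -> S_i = -1.29*8.86^i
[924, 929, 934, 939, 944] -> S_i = 924 + 5*i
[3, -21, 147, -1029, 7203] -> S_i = 3*-7^i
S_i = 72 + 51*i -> [72, 123, 174, 225, 276]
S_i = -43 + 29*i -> [-43, -14, 15, 44, 73]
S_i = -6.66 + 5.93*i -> [-6.66, -0.73, 5.2, 11.13, 17.06]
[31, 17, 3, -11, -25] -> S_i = 31 + -14*i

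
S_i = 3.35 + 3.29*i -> [3.35, 6.64, 9.93, 13.22, 16.51]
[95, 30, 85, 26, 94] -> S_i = Random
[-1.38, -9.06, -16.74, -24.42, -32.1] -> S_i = -1.38 + -7.68*i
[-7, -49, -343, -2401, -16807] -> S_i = -7*7^i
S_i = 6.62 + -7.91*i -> [6.62, -1.29, -9.2, -17.11, -25.02]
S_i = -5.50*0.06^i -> [-5.5, -0.33, -0.02, -0.0, -0.0]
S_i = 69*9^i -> [69, 621, 5589, 50301, 452709]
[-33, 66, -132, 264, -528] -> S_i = -33*-2^i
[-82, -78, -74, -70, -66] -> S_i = -82 + 4*i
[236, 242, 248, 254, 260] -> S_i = 236 + 6*i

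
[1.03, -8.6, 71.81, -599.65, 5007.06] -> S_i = 1.03*(-8.35)^i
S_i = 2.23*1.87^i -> [2.23, 4.17, 7.8, 14.58, 27.27]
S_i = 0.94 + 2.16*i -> [0.94, 3.1, 5.26, 7.42, 9.58]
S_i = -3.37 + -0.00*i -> [-3.37, -3.37, -3.37, -3.37, -3.37]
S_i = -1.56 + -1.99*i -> [-1.56, -3.55, -5.54, -7.53, -9.52]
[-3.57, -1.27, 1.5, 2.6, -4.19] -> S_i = Random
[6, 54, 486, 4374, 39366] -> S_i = 6*9^i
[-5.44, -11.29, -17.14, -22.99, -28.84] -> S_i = -5.44 + -5.85*i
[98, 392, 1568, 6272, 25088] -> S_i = 98*4^i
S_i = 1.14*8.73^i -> [1.14, 9.95, 86.88, 758.49, 6621.58]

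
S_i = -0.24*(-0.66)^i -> [-0.24, 0.16, -0.1, 0.07, -0.05]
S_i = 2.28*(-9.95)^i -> [2.28, -22.69, 225.73, -2245.97, 22347.41]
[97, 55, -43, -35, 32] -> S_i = Random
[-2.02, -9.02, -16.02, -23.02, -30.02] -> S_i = -2.02 + -7.00*i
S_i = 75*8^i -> [75, 600, 4800, 38400, 307200]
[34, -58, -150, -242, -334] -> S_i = 34 + -92*i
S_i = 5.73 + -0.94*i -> [5.73, 4.79, 3.85, 2.91, 1.97]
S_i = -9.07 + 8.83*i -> [-9.07, -0.24, 8.59, 17.42, 26.25]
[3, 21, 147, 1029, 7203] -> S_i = 3*7^i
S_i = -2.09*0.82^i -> [-2.09, -1.71, -1.41, -1.15, -0.94]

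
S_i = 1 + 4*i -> [1, 5, 9, 13, 17]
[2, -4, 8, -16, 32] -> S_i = 2*-2^i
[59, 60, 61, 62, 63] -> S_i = 59 + 1*i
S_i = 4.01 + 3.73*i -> [4.01, 7.74, 11.47, 15.2, 18.93]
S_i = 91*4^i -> [91, 364, 1456, 5824, 23296]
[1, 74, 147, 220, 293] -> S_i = 1 + 73*i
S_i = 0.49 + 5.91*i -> [0.49, 6.4, 12.31, 18.22, 24.13]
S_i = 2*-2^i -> [2, -4, 8, -16, 32]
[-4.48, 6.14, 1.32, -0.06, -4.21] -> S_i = Random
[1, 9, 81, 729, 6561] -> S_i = 1*9^i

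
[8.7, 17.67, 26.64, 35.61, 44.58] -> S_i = 8.70 + 8.97*i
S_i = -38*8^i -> [-38, -304, -2432, -19456, -155648]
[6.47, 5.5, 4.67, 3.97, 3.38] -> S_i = 6.47*0.85^i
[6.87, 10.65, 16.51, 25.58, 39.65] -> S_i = 6.87*1.55^i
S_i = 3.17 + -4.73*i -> [3.17, -1.56, -6.29, -11.02, -15.75]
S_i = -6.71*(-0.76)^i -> [-6.71, 5.1, -3.88, 2.95, -2.24]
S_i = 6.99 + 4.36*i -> [6.99, 11.35, 15.71, 20.07, 24.43]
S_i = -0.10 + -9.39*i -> [-0.1, -9.49, -18.88, -28.27, -37.66]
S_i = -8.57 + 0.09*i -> [-8.57, -8.48, -8.39, -8.3, -8.21]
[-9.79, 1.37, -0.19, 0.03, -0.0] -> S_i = -9.79*(-0.14)^i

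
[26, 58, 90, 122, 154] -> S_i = 26 + 32*i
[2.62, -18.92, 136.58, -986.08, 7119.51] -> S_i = 2.62*(-7.22)^i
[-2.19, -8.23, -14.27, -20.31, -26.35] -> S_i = -2.19 + -6.04*i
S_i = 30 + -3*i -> [30, 27, 24, 21, 18]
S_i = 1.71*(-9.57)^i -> [1.71, -16.36, 156.61, -1498.76, 14343.13]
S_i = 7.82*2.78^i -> [7.82, 21.74, 60.44, 168.01, 467.07]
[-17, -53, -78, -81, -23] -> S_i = Random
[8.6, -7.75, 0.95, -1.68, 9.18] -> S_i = Random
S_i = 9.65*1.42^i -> [9.65, 13.7, 19.46, 27.63, 39.24]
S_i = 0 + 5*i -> [0, 5, 10, 15, 20]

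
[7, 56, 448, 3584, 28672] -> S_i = 7*8^i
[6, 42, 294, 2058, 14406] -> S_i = 6*7^i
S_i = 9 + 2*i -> [9, 11, 13, 15, 17]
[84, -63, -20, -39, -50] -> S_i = Random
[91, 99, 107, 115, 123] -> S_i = 91 + 8*i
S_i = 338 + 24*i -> [338, 362, 386, 410, 434]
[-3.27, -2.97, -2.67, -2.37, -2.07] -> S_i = -3.27 + 0.30*i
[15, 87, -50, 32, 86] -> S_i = Random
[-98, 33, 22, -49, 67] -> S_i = Random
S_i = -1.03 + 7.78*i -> [-1.03, 6.75, 14.53, 22.31, 30.09]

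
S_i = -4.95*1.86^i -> [-4.95, -9.21, -17.13, -31.85, -59.25]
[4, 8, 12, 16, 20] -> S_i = 4 + 4*i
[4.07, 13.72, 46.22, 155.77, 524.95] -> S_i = 4.07*3.37^i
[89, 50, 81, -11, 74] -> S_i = Random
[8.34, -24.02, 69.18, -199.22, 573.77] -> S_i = 8.34*(-2.88)^i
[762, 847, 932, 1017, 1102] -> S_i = 762 + 85*i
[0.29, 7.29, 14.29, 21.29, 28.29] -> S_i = 0.29 + 7.00*i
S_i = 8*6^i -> [8, 48, 288, 1728, 10368]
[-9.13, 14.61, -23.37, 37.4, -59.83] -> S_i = -9.13*(-1.60)^i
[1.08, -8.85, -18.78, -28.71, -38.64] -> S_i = 1.08 + -9.93*i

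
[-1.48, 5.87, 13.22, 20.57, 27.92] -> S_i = -1.48 + 7.35*i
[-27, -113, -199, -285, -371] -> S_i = -27 + -86*i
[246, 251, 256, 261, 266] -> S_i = 246 + 5*i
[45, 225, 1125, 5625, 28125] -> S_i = 45*5^i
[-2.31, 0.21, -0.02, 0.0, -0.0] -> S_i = -2.31*(-0.09)^i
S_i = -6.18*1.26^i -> [-6.18, -7.79, -9.81, -12.36, -15.58]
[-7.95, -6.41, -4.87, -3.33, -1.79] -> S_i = -7.95 + 1.54*i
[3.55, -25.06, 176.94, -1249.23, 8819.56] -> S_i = 3.55*(-7.06)^i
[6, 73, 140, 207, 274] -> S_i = 6 + 67*i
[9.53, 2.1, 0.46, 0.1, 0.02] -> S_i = 9.53*0.22^i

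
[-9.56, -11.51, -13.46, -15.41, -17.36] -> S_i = -9.56 + -1.95*i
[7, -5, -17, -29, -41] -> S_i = 7 + -12*i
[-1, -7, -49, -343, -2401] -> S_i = -1*7^i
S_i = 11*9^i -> [11, 99, 891, 8019, 72171]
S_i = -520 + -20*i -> [-520, -540, -560, -580, -600]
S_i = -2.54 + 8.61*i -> [-2.54, 6.07, 14.68, 23.29, 31.9]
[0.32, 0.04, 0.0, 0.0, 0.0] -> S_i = 0.32*0.12^i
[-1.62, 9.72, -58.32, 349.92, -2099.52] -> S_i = -1.62*(-6.00)^i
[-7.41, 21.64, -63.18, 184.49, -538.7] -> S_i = -7.41*(-2.92)^i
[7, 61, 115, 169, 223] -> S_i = 7 + 54*i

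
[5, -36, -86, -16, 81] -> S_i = Random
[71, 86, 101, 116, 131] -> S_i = 71 + 15*i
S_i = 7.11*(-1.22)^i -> [7.11, -8.67, 10.58, -12.91, 15.75]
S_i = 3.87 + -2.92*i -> [3.87, 0.95, -1.97, -4.89, -7.81]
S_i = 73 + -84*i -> [73, -11, -95, -179, -263]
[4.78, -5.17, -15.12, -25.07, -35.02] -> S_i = 4.78 + -9.95*i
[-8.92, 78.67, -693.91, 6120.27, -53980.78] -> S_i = -8.92*(-8.82)^i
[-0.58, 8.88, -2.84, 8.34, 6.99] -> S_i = Random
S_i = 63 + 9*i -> [63, 72, 81, 90, 99]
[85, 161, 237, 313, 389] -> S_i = 85 + 76*i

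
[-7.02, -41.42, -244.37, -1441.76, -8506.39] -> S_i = -7.02*5.90^i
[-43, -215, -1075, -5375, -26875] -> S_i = -43*5^i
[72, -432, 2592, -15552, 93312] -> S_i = 72*-6^i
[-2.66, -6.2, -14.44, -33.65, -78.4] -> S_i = -2.66*2.33^i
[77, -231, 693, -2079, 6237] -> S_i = 77*-3^i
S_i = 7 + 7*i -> [7, 14, 21, 28, 35]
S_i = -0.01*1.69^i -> [-0.01, -0.02, -0.03, -0.05, -0.08]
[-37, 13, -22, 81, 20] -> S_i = Random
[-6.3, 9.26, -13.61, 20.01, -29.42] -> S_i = -6.30*(-1.47)^i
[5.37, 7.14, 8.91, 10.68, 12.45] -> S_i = 5.37 + 1.77*i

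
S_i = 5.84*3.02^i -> [5.84, 17.64, 53.26, 160.85, 485.78]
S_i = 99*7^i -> [99, 693, 4851, 33957, 237699]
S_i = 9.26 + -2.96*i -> [9.26, 6.3, 3.34, 0.38, -2.58]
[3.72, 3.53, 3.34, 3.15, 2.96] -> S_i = 3.72 + -0.19*i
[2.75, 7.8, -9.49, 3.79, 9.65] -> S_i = Random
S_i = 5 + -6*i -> [5, -1, -7, -13, -19]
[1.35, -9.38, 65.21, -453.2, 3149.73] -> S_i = 1.35*(-6.95)^i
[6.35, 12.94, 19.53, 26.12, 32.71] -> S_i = 6.35 + 6.59*i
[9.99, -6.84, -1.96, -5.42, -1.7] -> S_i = Random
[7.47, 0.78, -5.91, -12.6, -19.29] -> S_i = 7.47 + -6.69*i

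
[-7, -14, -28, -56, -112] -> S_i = -7*2^i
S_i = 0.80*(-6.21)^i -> [0.8, -4.97, 30.85, -191.59, 1189.75]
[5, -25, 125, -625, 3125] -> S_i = 5*-5^i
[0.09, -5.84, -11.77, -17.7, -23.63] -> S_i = 0.09 + -5.93*i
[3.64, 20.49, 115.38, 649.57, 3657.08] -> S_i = 3.64*5.63^i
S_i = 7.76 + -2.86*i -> [7.76, 4.9, 2.04, -0.82, -3.68]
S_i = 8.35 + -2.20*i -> [8.35, 6.15, 3.95, 1.75, -0.45]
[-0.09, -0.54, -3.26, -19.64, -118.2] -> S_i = -0.09*6.02^i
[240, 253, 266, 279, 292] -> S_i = 240 + 13*i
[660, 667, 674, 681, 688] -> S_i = 660 + 7*i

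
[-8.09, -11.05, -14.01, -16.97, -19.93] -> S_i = -8.09 + -2.96*i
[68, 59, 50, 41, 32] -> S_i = 68 + -9*i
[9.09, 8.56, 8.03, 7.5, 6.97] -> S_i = 9.09 + -0.53*i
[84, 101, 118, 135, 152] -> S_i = 84 + 17*i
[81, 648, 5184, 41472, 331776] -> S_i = 81*8^i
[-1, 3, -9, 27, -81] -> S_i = -1*-3^i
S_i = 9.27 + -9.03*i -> [9.27, 0.24, -8.79, -17.82, -26.85]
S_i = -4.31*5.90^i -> [-4.31, -25.43, -150.03, -885.18, -5222.58]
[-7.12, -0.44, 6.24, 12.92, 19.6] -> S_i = -7.12 + 6.68*i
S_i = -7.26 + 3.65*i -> [-7.26, -3.61, 0.04, 3.69, 7.34]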